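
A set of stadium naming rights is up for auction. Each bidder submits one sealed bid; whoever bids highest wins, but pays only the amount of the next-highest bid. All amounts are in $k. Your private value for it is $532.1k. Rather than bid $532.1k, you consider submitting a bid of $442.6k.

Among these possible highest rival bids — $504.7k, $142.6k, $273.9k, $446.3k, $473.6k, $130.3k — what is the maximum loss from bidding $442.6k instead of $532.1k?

$85.8k

$504.7k: truthful gives $27.4k, deviation gives $0k → loss $27.4k.
$142.6k: same outcome either way → loss $0k.
$273.9k: same outcome either way → loss $0k.
$446.3k: truthful gives $85.8k, deviation gives $0k → loss $85.8k.
$473.6k: truthful gives $58.5k, deviation gives $0k → loss $58.5k.
$130.3k: same outcome either way → loss $0k.
Maximum loss: $85.8k.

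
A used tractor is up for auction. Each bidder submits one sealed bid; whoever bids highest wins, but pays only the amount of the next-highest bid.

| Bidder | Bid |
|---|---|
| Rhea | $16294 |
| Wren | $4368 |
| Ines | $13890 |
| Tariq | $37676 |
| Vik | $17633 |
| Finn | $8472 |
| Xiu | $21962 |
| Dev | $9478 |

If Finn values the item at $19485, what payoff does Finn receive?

$0

Highest bid: Tariq at $37676, so Tariq wins.
Second-highest bid: Xiu at $21962 — that is the price the winner pays.
Finn did not win, so Finn pays nothing and receives nothing: payoff $0.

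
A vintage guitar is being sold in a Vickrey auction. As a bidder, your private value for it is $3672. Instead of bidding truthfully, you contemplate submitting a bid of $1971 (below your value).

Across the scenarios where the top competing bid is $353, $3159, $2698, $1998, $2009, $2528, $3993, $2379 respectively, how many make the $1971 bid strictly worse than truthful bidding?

6

The deviation hurts exactly when the highest competing bid lies strictly between $1971 and $3672 — underbidding then forfeits a profitable win.
$353: below both → same outcome either way.
$3159: inside the interval → strictly worse (loss $513).
$2698: inside the interval → strictly worse (loss $974).
$1998: inside the interval → strictly worse (loss $1674).
$2009: inside the interval → strictly worse (loss $1663).
$2528: inside the interval → strictly worse (loss $1144).
$3993: above both → same outcome either way.
$2379: inside the interval → strictly worse (loss $1293).
Count: 6.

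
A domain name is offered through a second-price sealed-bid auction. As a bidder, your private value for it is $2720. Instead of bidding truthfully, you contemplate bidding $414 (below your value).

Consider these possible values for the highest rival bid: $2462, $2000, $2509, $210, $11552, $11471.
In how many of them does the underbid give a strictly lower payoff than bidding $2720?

The deviation hurts exactly when the highest competing bid lies strictly between $414 and $2720 — underbidding then forfeits a profitable win.
$2462: inside the interval → strictly worse (loss $258).
$2000: inside the interval → strictly worse (loss $720).
$2509: inside the interval → strictly worse (loss $211).
$210: below both → same outcome either way.
$11552: above both → same outcome either way.
$11471: above both → same outcome either way.
Count: 3.

3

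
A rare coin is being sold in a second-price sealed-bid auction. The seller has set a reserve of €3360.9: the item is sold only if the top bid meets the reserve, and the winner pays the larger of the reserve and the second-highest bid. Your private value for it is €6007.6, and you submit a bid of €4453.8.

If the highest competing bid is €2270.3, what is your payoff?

Your bid €4453.8 is the highest and exceeds the reserve.
Price = max(second-highest bid, reserve) = max(€2270.3, €3360.9) = €3360.9.
Payoff = €6007.6 − €3360.9 = €2646.7.

€2646.7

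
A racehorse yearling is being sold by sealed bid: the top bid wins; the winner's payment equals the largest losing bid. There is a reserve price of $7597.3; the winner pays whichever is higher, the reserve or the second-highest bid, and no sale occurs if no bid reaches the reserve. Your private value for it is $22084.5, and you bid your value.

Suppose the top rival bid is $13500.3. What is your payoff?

$8584.2

Your bid $22084.5 is the highest and exceeds the reserve.
Price = max(second-highest bid, reserve) = max($13500.3, $7597.3) = $13500.3.
Payoff = $22084.5 − $13500.3 = $8584.2.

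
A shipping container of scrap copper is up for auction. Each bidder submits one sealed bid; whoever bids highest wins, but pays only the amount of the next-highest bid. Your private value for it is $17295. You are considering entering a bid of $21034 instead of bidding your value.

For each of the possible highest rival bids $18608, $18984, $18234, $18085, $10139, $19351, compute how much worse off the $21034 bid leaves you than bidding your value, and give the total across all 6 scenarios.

The deviation costs you only when the competing bid falls strictly between $17295 and $21034; elsewhere both bids give the same outcome.
$18608: truthful payoff $0, deviation payoff −$1313 → loss $1313.
$18984: truthful payoff $0, deviation payoff −$1689 → loss $1689.
$18234: truthful payoff $0, deviation payoff −$939 → loss $939.
$18085: truthful payoff $0, deviation payoff −$790 → loss $790.
$10139: outcomes coincide → loss $0.
$19351: truthful payoff $0, deviation payoff −$2056 → loss $2056.
Total loss = $1313 + $1689 + $939 + $790 + $2056 = $6787.

$6787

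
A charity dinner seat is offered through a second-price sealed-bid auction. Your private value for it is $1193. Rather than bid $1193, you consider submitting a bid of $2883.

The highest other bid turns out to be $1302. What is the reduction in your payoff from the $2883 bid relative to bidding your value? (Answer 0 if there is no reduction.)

$109

Bidding your value $1193: you lose (since $1193 < $1302). Payoff $0.
Bidding $2883: you win and pay $1302. Payoff $1193 − $1302 = −$109.
The competing bid $1302 lies between your value and your inflated bid, so overbidding wins an item priced above your value.
Loss from deviating = $0 − (−$109) = $109.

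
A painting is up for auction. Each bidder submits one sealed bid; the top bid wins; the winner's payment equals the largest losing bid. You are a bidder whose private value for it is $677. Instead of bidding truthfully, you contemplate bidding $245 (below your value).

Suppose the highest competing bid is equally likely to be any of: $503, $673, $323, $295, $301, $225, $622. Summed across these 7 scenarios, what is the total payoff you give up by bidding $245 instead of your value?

$1345

The deviation costs you only when the competing bid falls strictly between $245 and $677; elsewhere both bids give the same outcome.
$503: truthful payoff $174, deviation payoff $0 → loss $174.
$673: truthful payoff $4, deviation payoff $0 → loss $4.
$323: truthful payoff $354, deviation payoff $0 → loss $354.
$295: truthful payoff $382, deviation payoff $0 → loss $382.
$301: truthful payoff $376, deviation payoff $0 → loss $376.
$225: outcomes coincide → loss $0.
$622: truthful payoff $55, deviation payoff $0 → loss $55.
Total loss = $174 + $4 + $354 + $382 + $376 + $55 = $1345.
In a second-price auction your bid sets only whether you win, not what you pay, so bidding your true value is weakly dominant.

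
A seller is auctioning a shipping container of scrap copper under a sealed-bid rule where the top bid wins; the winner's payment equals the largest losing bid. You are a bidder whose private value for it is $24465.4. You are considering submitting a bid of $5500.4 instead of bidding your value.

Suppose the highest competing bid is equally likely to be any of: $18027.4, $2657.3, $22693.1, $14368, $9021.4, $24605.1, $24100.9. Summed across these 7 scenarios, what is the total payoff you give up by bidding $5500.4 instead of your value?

$34116.2

The deviation costs you only when the competing bid falls strictly between $5500.4 and $24465.4; elsewhere both bids give the same outcome.
$18027.4: truthful payoff $6438, deviation payoff $0 → loss $6438.
$2657.3: outcomes coincide → loss $0.
$22693.1: truthful payoff $1772.3, deviation payoff $0 → loss $1772.3.
$14368: truthful payoff $10097.4, deviation payoff $0 → loss $10097.4.
$9021.4: truthful payoff $15444, deviation payoff $0 → loss $15444.
$24605.1: outcomes coincide → loss $0.
$24100.9: truthful payoff $364.5, deviation payoff $0 → loss $364.5.
Total loss = $6438 + $1772.3 + $10097.4 + $15444 + $364.5 = $34116.2.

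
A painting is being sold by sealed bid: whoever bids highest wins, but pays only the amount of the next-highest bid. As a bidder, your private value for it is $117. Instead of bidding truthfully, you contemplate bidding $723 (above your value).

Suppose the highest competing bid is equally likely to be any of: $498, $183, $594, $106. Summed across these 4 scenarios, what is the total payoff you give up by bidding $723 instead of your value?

The deviation costs you only when the competing bid falls strictly between $117 and $723; elsewhere both bids give the same outcome.
$498: truthful payoff $0, deviation payoff −$381 → loss $381.
$183: truthful payoff $0, deviation payoff −$66 → loss $66.
$594: truthful payoff $0, deviation payoff −$477 → loss $477.
$106: outcomes coincide → loss $0.
Total loss = $381 + $66 + $477 = $924.

$924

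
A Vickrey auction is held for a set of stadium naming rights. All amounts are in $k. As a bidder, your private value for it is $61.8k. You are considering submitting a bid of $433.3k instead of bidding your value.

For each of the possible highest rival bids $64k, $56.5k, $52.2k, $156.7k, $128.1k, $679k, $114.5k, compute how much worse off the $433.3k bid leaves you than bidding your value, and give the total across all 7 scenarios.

The deviation costs you only when the competing bid falls strictly between $61.8k and $433.3k; elsewhere both bids give the same outcome.
$64k: truthful payoff $0k, deviation payoff −$2.2k → loss $2.2k.
$56.5k: outcomes coincide → loss $0k.
$52.2k: outcomes coincide → loss $0k.
$156.7k: truthful payoff $0k, deviation payoff −$94.9k → loss $94.9k.
$128.1k: truthful payoff $0k, deviation payoff −$66.3k → loss $66.3k.
$679k: outcomes coincide → loss $0k.
$114.5k: truthful payoff $0k, deviation payoff −$52.7k → loss $52.7k.
Total loss = $2.2k + $94.9k + $66.3k + $52.7k = $216.1k.

$216.1k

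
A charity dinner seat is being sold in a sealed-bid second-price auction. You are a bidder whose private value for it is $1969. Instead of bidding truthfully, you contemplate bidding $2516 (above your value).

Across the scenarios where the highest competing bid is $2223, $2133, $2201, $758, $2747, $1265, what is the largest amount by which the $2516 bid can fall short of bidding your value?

$2223: truthful gives $0, deviation gives −$254 → loss $254.
$2133: truthful gives $0, deviation gives −$164 → loss $164.
$2201: truthful gives $0, deviation gives −$232 → loss $232.
$758: same outcome either way → loss $0.
$2747: same outcome either way → loss $0.
$1265: same outcome either way → loss $0.
Maximum loss: $254.

$254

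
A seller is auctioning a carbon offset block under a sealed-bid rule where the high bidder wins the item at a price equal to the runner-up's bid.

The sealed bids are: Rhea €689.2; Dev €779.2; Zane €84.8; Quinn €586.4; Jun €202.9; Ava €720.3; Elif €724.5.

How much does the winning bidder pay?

Highest bid: Dev at €779.2, so Dev wins.
Second-highest bid: Elif at €724.5 — that is the price the winner pays.

€724.5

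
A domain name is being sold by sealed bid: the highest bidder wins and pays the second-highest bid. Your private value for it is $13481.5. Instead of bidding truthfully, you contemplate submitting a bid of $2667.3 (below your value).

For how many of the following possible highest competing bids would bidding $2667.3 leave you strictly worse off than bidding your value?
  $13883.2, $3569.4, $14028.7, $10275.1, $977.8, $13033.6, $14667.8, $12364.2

4

The deviation hurts exactly when the highest competing bid lies strictly between $2667.3 and $13481.5 — underbidding then forfeits a profitable win.
$13883.2: above both → same outcome either way.
$3569.4: inside the interval → strictly worse (loss $9912.1).
$14028.7: above both → same outcome either way.
$10275.1: inside the interval → strictly worse (loss $3206.4).
$977.8: below both → same outcome either way.
$13033.6: inside the interval → strictly worse (loss $447.9).
$14667.8: above both → same outcome either way.
$12364.2: inside the interval → strictly worse (loss $1117.3).
Count: 4.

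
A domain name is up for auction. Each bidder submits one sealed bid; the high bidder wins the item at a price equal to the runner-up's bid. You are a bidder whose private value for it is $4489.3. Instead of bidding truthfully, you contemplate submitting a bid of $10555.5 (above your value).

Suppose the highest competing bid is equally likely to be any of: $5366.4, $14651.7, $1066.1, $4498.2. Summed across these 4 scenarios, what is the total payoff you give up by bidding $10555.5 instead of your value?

The deviation costs you only when the competing bid falls strictly between $4489.3 and $10555.5; elsewhere both bids give the same outcome.
$5366.4: truthful payoff $0, deviation payoff −$877.1 → loss $877.1.
$14651.7: outcomes coincide → loss $0.
$1066.1: outcomes coincide → loss $0.
$4498.2: truthful payoff $0, deviation payoff −$8.9 → loss $8.9.
Total loss = $877.1 + $8.9 = $886.

$886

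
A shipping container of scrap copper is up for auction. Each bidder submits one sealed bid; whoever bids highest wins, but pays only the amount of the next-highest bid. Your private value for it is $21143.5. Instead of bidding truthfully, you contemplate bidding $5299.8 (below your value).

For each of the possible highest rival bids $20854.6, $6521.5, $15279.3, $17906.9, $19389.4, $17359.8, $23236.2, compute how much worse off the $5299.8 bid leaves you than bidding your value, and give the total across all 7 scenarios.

The deviation costs you only when the competing bid falls strictly between $5299.8 and $21143.5; elsewhere both bids give the same outcome.
$20854.6: truthful payoff $288.9, deviation payoff $0 → loss $288.9.
$6521.5: truthful payoff $14622, deviation payoff $0 → loss $14622.
$15279.3: truthful payoff $5864.2, deviation payoff $0 → loss $5864.2.
$17906.9: truthful payoff $3236.6, deviation payoff $0 → loss $3236.6.
$19389.4: truthful payoff $1754.1, deviation payoff $0 → loss $1754.1.
$17359.8: truthful payoff $3783.7, deviation payoff $0 → loss $3783.7.
$23236.2: outcomes coincide → loss $0.
Total loss = $288.9 + $14622 + $5864.2 + $3236.6 + $1754.1 + $3783.7 = $29549.5.

$29549.5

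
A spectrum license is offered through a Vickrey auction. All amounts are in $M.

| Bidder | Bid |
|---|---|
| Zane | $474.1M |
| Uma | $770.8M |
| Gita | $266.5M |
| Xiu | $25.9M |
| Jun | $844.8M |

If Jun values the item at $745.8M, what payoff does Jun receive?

−$25M

Highest bid: Jun at $844.8M, so Jun wins.
Second-highest bid: Uma at $770.8M — that is the price the winner pays.
Jun's payoff = value − price = $745.8M − $770.8M = −$25M.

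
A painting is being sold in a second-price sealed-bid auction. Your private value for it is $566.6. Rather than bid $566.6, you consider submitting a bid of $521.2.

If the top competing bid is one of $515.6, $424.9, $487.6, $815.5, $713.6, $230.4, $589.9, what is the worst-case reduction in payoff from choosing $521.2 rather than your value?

$515.6: same outcome either way → loss $0.
$424.9: same outcome either way → loss $0.
$487.6: same outcome either way → loss $0.
$815.5: same outcome either way → loss $0.
$713.6: same outcome either way → loss $0.
$230.4: same outcome either way → loss $0.
$589.9: same outcome either way → loss $0.
Maximum loss: $0.

$0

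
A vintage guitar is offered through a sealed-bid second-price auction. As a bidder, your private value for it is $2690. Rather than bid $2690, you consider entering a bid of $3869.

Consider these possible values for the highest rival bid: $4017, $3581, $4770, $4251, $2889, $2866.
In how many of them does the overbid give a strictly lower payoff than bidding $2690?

3

The deviation hurts exactly when the highest competing bid lies strictly between $2690 and $3869 — overbidding then wins at a price above your value.
$4017: above both → same outcome either way.
$3581: inside the interval → strictly worse (loss $891).
$4770: above both → same outcome either way.
$4251: above both → same outcome either way.
$2889: inside the interval → strictly worse (loss $199).
$2866: inside the interval → strictly worse (loss $176).
Count: 3.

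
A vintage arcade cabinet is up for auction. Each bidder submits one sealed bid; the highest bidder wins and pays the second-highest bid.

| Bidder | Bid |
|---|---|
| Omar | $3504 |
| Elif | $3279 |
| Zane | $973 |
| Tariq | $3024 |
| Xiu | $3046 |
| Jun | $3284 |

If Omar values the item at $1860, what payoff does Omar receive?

−$1424

Highest bid: Omar at $3504, so Omar wins.
Second-highest bid: Jun at $3284 — that is the price the winner pays.
Omar's payoff = value − price = $1860 − $3284 = −$1424.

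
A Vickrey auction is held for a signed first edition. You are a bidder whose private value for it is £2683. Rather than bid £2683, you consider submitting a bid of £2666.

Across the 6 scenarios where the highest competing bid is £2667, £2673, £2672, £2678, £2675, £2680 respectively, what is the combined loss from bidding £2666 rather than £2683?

The deviation costs you only when the competing bid falls strictly between £2666 and £2683; elsewhere both bids give the same outcome.
£2667: truthful payoff £16, deviation payoff £0 → loss £16.
£2673: truthful payoff £10, deviation payoff £0 → loss £10.
£2672: truthful payoff £11, deviation payoff £0 → loss £11.
£2678: truthful payoff £5, deviation payoff £0 → loss £5.
£2675: truthful payoff £8, deviation payoff £0 → loss £8.
£2680: truthful payoff £3, deviation payoff £0 → loss £3.
Total loss = £16 + £10 + £11 + £5 + £8 + £3 = £53.
Truthful bidding weakly dominates here: raising your bid can only win items priced above your value, and lowering it can only forfeit items priced below.

£53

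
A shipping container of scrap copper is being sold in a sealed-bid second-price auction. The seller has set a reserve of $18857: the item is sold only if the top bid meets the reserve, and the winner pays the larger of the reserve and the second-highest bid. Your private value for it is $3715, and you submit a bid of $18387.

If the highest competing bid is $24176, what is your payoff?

$0

Your bid $18387 is below the highest competing bid $24176, so you lose. Payoff $0.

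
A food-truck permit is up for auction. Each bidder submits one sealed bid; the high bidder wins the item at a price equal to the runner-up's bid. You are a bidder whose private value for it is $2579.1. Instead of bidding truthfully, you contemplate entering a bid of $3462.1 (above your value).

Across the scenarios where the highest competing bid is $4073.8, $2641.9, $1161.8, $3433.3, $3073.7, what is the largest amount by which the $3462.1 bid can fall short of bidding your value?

$4073.8: same outcome either way → loss $0.
$2641.9: truthful gives $0, deviation gives −$62.8 → loss $62.8.
$1161.8: same outcome either way → loss $0.
$3433.3: truthful gives $0, deviation gives −$854.2 → loss $854.2.
$3073.7: truthful gives $0, deviation gives −$494.6 → loss $494.6.
Maximum loss: $854.2.

$854.2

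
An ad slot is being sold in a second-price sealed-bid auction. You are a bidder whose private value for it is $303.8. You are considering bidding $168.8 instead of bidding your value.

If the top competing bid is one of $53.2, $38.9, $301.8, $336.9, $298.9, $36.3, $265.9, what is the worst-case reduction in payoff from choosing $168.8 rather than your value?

$37.9

$53.2: same outcome either way → loss $0.
$38.9: same outcome either way → loss $0.
$301.8: truthful gives $2, deviation gives $0 → loss $2.
$336.9: same outcome either way → loss $0.
$298.9: truthful gives $4.9, deviation gives $0 → loss $4.9.
$36.3: same outcome either way → loss $0.
$265.9: truthful gives $37.9, deviation gives $0 → loss $37.9.
Maximum loss: $37.9.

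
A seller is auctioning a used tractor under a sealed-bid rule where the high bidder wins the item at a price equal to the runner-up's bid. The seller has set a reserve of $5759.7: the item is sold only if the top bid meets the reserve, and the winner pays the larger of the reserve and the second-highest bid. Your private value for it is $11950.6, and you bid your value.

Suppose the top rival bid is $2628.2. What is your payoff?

$6190.9

Your bid $11950.6 is the highest and exceeds the reserve.
Price = max(second-highest bid, reserve) = max($2628.2, $5759.7) = $5759.7.
Payoff = $11950.6 − $5759.7 = $6190.9.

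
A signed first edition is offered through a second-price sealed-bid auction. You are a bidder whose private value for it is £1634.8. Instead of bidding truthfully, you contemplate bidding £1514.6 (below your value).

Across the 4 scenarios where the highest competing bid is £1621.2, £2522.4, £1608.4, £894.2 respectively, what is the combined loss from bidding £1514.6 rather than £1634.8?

£40

The deviation costs you only when the competing bid falls strictly between £1514.6 and £1634.8; elsewhere both bids give the same outcome.
£1621.2: truthful payoff £13.6, deviation payoff £0 → loss £13.6.
£2522.4: outcomes coincide → loss £0.
£1608.4: truthful payoff £26.4, deviation payoff £0 → loss £26.4.
£894.2: outcomes coincide → loss £0.
Total loss = £13.6 + £26.4 = £40.
Because the price is fixed by the runner-up's bid, deviating from your value can only change a good outcome into a bad one — never the reverse.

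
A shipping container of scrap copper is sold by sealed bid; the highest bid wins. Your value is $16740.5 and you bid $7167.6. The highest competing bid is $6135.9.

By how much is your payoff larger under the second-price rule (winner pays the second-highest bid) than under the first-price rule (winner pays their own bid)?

$1031.7

You have the highest bid, so you win under either rule.
Second-price: pay $6135.9 → payoff $10604.6.
First-price: pay your own bid $7167.6 → payoff $9572.9.
Difference = $10604.6 − ($9572.9) = $1031.7.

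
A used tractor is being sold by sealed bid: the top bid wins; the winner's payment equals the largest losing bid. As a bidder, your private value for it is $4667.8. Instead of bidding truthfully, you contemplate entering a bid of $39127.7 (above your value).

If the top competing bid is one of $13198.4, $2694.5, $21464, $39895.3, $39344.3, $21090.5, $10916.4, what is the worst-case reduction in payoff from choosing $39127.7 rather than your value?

$13198.4: truthful gives $0, deviation gives −$8530.6 → loss $8530.6.
$2694.5: same outcome either way → loss $0.
$21464: truthful gives $0, deviation gives −$16796.2 → loss $16796.2.
$39895.3: same outcome either way → loss $0.
$39344.3: same outcome either way → loss $0.
$21090.5: truthful gives $0, deviation gives −$16422.7 → loss $16422.7.
$10916.4: truthful gives $0, deviation gives −$6248.6 → loss $6248.6.
Maximum loss: $16796.2.

$16796.2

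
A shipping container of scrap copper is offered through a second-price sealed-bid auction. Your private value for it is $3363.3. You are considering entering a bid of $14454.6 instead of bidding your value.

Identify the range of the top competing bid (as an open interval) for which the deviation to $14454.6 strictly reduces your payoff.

If the competing bid is below $3363.3, both bids win at the same price — no difference.
If it is above $14454.6, both bids lose — no difference.
If it lies strictly between $3363.3 and $14454.6, bidding your value loses (payoff 0) while bidding $14454.6 wins at a price above your value (payoff negative).
So the deviation strictly hurts on the open interval ($3363.3, $14454.6).

($3363.3, $14454.6)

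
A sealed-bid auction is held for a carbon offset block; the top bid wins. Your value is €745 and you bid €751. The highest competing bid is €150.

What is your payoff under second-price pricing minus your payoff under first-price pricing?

€601

You have the highest bid, so you win under either rule.
Second-price: pay €150 → payoff €595.
First-price: pay your own bid €751 → payoff −€6.
Difference = €595 − (−€6) = €601.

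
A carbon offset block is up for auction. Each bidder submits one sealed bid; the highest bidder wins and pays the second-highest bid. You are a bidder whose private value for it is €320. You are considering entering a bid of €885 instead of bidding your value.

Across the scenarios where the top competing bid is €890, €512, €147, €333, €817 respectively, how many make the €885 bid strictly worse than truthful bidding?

3

The deviation hurts exactly when the highest competing bid lies strictly between €320 and €885 — overbidding then wins at a price above your value.
€890: above both → same outcome either way.
€512: inside the interval → strictly worse (loss €192).
€147: below both → same outcome either way.
€333: inside the interval → strictly worse (loss €13).
€817: inside the interval → strictly worse (loss €497).
Count: 3.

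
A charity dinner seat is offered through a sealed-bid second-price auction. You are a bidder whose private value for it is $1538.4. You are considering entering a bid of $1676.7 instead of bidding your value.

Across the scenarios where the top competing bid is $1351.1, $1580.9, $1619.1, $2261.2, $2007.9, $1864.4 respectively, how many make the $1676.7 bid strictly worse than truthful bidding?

2

The deviation hurts exactly when the highest competing bid lies strictly between $1538.4 and $1676.7 — overbidding then wins at a price above your value.
$1351.1: below both → same outcome either way.
$1580.9: inside the interval → strictly worse (loss $42.5).
$1619.1: inside the interval → strictly worse (loss $80.7).
$2261.2: above both → same outcome either way.
$2007.9: above both → same outcome either way.
$1864.4: above both → same outcome either way.
Count: 2.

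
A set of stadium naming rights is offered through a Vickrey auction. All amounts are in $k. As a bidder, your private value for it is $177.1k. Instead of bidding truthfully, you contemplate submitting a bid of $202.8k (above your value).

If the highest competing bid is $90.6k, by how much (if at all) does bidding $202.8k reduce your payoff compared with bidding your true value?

$0k

Bidding your value $177.1k: you win (since $177.1k > $90.6k) and pay $90.6k. Payoff $86.5k.
Bidding $202.8k: you win and pay $90.6k. Payoff $177.1k − $90.6k = $86.5k.
Difference = $86.5k − $86.5k = $0k; both bids lead to the same outcome because the competing bid is below both your value and your alternative bid.
Truthful bidding weakly dominates here: raising your bid can only win items priced above your value, and lowering it can only forfeit items priced below.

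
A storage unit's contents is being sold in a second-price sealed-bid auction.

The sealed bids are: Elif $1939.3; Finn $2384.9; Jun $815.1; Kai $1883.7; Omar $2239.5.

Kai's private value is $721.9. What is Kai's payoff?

Highest bid: Finn at $2384.9, so Finn wins.
Second-highest bid: Omar at $2239.5 — that is the price the winner pays.
Kai did not win, so Kai pays nothing and receives nothing: payoff $0.

$0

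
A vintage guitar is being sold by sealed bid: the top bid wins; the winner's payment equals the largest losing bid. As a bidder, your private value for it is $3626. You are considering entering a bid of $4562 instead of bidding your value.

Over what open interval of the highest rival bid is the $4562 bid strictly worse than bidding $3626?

($3626, $4562)

If the competing bid is below $3626, both bids win at the same price — no difference.
If it is above $4562, both bids lose — no difference.
If it lies strictly between $3626 and $4562, bidding your value loses (payoff 0) while bidding $4562 wins at a price above your value (payoff negative).
So the deviation strictly hurts on the open interval ($3626, $4562).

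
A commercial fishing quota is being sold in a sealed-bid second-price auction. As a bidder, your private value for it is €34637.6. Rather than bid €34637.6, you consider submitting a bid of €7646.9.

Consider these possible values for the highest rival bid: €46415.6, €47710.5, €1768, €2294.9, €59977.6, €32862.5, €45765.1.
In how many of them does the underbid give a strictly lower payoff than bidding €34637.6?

The deviation hurts exactly when the highest competing bid lies strictly between €7646.9 and €34637.6 — underbidding then forfeits a profitable win.
€46415.6: above both → same outcome either way.
€47710.5: above both → same outcome either way.
€1768: below both → same outcome either way.
€2294.9: below both → same outcome either way.
€59977.6: above both → same outcome either way.
€32862.5: inside the interval → strictly worse (loss €1775.1).
€45765.1: above both → same outcome either way.
Count: 1.

1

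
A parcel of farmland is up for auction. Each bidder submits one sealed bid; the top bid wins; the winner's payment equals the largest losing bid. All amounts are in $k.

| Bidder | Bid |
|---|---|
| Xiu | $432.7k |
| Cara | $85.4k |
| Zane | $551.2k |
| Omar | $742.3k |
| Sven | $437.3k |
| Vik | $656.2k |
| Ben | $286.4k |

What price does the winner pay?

Highest bid: Omar at $742.3k, so Omar wins.
Second-highest bid: Vik at $656.2k — that is the price the winner pays.

$656.2k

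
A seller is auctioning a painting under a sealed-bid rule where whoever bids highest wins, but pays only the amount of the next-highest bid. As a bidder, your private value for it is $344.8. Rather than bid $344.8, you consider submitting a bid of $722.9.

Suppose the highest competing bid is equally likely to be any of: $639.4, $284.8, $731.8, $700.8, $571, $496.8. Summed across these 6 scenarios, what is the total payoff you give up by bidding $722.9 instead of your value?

$1028.8

The deviation costs you only when the competing bid falls strictly between $344.8 and $722.9; elsewhere both bids give the same outcome.
$639.4: truthful payoff $0, deviation payoff −$294.6 → loss $294.6.
$284.8: outcomes coincide → loss $0.
$731.8: outcomes coincide → loss $0.
$700.8: truthful payoff $0, deviation payoff −$356 → loss $356.
$571: truthful payoff $0, deviation payoff −$226.2 → loss $226.2.
$496.8: truthful payoff $0, deviation payoff −$152 → loss $152.
Total loss = $294.6 + $356 + $226.2 + $152 = $1028.8.
Because the price is fixed by the runner-up's bid, deviating from your value can only change a good outcome into a bad one — never the reverse.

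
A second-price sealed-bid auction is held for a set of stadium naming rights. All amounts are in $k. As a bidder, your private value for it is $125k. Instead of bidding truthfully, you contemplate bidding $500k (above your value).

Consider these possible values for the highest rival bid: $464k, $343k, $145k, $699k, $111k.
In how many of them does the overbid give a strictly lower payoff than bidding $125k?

The deviation hurts exactly when the highest competing bid lies strictly between $125k and $500k — overbidding then wins at a price above your value.
$464k: inside the interval → strictly worse (loss $339k).
$343k: inside the interval → strictly worse (loss $218k).
$145k: inside the interval → strictly worse (loss $20k).
$699k: above both → same outcome either way.
$111k: below both → same outcome either way.
Count: 3.

3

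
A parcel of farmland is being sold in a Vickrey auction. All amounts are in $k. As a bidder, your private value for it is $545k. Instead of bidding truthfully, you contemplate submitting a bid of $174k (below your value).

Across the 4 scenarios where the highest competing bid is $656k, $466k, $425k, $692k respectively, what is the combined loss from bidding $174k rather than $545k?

The deviation costs you only when the competing bid falls strictly between $174k and $545k; elsewhere both bids give the same outcome.
$656k: outcomes coincide → loss $0k.
$466k: truthful payoff $79k, deviation payoff $0k → loss $79k.
$425k: truthful payoff $120k, deviation payoff $0k → loss $120k.
$692k: outcomes coincide → loss $0k.
Total loss = $79k + $120k = $199k.

$199k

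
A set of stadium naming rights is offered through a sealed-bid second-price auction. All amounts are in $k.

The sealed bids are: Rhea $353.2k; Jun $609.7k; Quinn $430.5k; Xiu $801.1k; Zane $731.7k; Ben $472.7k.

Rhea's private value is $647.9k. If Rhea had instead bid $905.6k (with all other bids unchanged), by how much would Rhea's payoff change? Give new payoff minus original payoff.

The highest bid among the other bidders is $801.1k; Rhea's bid doesn't change that.
Original bid $353.2k: Rhea is not highest (top rival bid is $801.1k); payoff $0k.
Alternative bid $905.6k: Rhea is highest, pays the top rival bid $801.1k; payoff $647.9k − $801.1k = −$153.2k.
Change in payoff = −$153.2k − ($0k) = −$153.2k.

−$153.2k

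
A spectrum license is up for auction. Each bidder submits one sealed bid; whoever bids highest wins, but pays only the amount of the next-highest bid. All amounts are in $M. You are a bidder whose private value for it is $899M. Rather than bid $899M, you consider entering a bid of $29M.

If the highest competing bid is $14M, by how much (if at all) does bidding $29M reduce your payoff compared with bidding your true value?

$0M

Bidding your value $899M: you win (since $899M > $14M) and pay $14M. Payoff $885M.
Bidding $29M: you win and pay $14M. Payoff $899M − $14M = $885M.
Difference = $885M − $885M = $0M; both bids lead to the same outcome because the competing bid is below both your value and your alternative bid.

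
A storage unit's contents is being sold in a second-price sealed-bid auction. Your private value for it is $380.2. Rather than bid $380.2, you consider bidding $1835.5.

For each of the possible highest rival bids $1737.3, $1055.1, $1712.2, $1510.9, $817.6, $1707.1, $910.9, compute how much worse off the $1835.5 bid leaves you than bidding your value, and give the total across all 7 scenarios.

$6789.7

The deviation costs you only when the competing bid falls strictly between $380.2 and $1835.5; elsewhere both bids give the same outcome.
$1737.3: truthful payoff $0, deviation payoff −$1357.1 → loss $1357.1.
$1055.1: truthful payoff $0, deviation payoff −$674.9 → loss $674.9.
$1712.2: truthful payoff $0, deviation payoff −$1332 → loss $1332.
$1510.9: truthful payoff $0, deviation payoff −$1130.7 → loss $1130.7.
$817.6: truthful payoff $0, deviation payoff −$437.4 → loss $437.4.
$1707.1: truthful payoff $0, deviation payoff −$1326.9 → loss $1326.9.
$910.9: truthful payoff $0, deviation payoff −$530.7 → loss $530.7.
Total loss = $1357.1 + $674.9 + $1332 + $1130.7 + $437.4 + $1326.9 + $530.7 = $6789.7.
Truthful bidding weakly dominates here: raising your bid can only win items priced above your value, and lowering it can only forfeit items priced below.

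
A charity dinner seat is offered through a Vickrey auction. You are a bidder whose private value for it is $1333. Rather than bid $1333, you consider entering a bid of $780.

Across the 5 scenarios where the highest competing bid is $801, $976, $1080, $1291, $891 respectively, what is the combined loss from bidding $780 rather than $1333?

$1626

The deviation costs you only when the competing bid falls strictly between $780 and $1333; elsewhere both bids give the same outcome.
$801: truthful payoff $532, deviation payoff $0 → loss $532.
$976: truthful payoff $357, deviation payoff $0 → loss $357.
$1080: truthful payoff $253, deviation payoff $0 → loss $253.
$1291: truthful payoff $42, deviation payoff $0 → loss $42.
$891: truthful payoff $442, deviation payoff $0 → loss $442.
Total loss = $532 + $357 + $253 + $42 + $442 = $1626.
Because the price is fixed by the runner-up's bid, deviating from your value can only change a good outcome into a bad one — never the reverse.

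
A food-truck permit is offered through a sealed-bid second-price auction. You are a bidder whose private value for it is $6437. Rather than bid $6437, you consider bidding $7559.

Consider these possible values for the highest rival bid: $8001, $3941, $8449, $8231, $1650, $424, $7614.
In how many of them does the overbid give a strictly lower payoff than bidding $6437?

0

The deviation hurts exactly when the highest competing bid lies strictly between $6437 and $7559 — overbidding then wins at a price above your value.
$8001: above both → same outcome either way.
$3941: below both → same outcome either way.
$8449: above both → same outcome either way.
$8231: above both → same outcome either way.
$1650: below both → same outcome either way.
$424: below both → same outcome either way.
$7614: above both → same outcome either way.
Count: 0.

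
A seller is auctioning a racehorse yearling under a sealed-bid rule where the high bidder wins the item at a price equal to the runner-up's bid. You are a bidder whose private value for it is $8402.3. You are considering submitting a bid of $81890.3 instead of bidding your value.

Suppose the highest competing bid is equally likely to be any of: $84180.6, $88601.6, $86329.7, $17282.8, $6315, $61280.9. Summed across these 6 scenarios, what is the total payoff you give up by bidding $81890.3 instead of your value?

The deviation costs you only when the competing bid falls strictly between $8402.3 and $81890.3; elsewhere both bids give the same outcome.
$84180.6: outcomes coincide → loss $0.
$88601.6: outcomes coincide → loss $0.
$86329.7: outcomes coincide → loss $0.
$17282.8: truthful payoff $0, deviation payoff −$8880.5 → loss $8880.5.
$6315: outcomes coincide → loss $0.
$61280.9: truthful payoff $0, deviation payoff −$52878.6 → loss $52878.6.
Total loss = $8880.5 + $52878.6 = $61759.1.

$61759.1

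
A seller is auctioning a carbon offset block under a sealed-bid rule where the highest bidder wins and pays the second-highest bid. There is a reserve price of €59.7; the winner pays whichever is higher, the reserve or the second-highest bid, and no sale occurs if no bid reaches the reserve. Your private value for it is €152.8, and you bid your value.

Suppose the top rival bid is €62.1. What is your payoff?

Your bid €152.8 is the highest and exceeds the reserve.
Price = max(second-highest bid, reserve) = max(€62.1, €59.7) = €62.1.
Payoff = €152.8 − €62.1 = €90.7.

€90.7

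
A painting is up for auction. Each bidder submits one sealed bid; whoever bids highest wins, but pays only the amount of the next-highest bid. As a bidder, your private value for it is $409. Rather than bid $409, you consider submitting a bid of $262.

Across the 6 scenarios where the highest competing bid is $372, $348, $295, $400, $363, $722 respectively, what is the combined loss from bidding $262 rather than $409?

$267

The deviation costs you only when the competing bid falls strictly between $262 and $409; elsewhere both bids give the same outcome.
$372: truthful payoff $37, deviation payoff $0 → loss $37.
$348: truthful payoff $61, deviation payoff $0 → loss $61.
$295: truthful payoff $114, deviation payoff $0 → loss $114.
$400: truthful payoff $9, deviation payoff $0 → loss $9.
$363: truthful payoff $46, deviation payoff $0 → loss $46.
$722: outcomes coincide → loss $0.
Total loss = $37 + $61 + $114 + $9 + $46 = $267.
In a second-price auction your bid sets only whether you win, not what you pay, so bidding your true value is weakly dominant.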